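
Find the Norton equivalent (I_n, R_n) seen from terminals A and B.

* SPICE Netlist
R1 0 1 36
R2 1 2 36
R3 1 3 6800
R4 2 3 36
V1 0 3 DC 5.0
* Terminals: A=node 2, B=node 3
Find the Thévenin equivalent first; then I_n = V_th/R_th and R_n = R_th.
Step 1 — V_th is the open-circuit voltage V_A - V_B (nothing connected across the terminals).
Nodal analysis, taking node 3 as the 0 V reference.
Source V1 fixes V_0 = 5 V.
KCL at each unknown node (sum of currents leaving = 0; resistances in Ω):
  Node 1: (V_1 - 5)/36 + (V_1 - V_2)/36 + (V_1 - 0)/6800 = 0
  Node 2: (V_2 - V_1)/36 + (V_2 - 0)/36 = 0
Collecting terms (coefficients in siemens):
  0.0557·V_1 - 0.02778·V_2 = 0.1389
  0.05556·V_2 - 0.02778·V_1 = 0
Determinant D = (0.0557)(0.05556) - (-0.02778)(-0.02778) = 0.002323
V_1 = [(0.1389)(0.05556) - (-0.02778)(0)]/D = 3.322 V
V_2 = [(0.0557)(0) - (0.1389)(-0.02778)]/D = 1.661 V
V_th = V_2 - V_3 = 1.661 - 0 = 1.661 V
Step 2 — R_th: zero the source — replace V1 by a short circuit (node 3 merges into node 0) — and find the resistance seen between A (node 2) and B (node 0).
Reduce the network between node 2 (A) and node 0 (B) by series/parallel combination:
  Rp1 = R1 ‖ R3 (parallel, both between nodes 0 and 1) = 1/(1/36 + 1/6800) = 35.81 Ω
  Rs1 = R2 + Rp1 (series, joined only at node 1) = 36 + 35.81 = 71.81 Ω
  Rp2 = R4 ‖ Rs1 (parallel, both between nodes 0 and 2) = 1/(1/36 + 1/71.81) = 23.98 Ω
R_th = 23.98 Ω
I_n = V_th/R_th = 1.661/23.98 = 0.06926 A, and R_n = R_th = 23.98 Ω

Final answer: I_n = 0.06926 A, R_n = 23.98 Ω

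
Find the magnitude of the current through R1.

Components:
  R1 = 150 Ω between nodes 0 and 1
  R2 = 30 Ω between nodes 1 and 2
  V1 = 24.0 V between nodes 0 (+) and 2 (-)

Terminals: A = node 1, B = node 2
Nodal analysis, taking node 2 as the 0 V reference.
Source V1 fixes V_0 = 24 V.
KCL at each unknown node (sum of currents leaving = 0; resistances in Ω):
  Node 1: (V_1 - 24)/150 + (V_1 - 0)/30 = 0
Collecting terms: 0.04 × V_1 = 0.16  =>  V_1 = 4 V
I_R1 = (V_0 - V_1)/R1 = (24 - 4)/150 = 0.1333 A
|I_R1| = 0.1333 A

Final answer: |I_R1| = 0.1333 A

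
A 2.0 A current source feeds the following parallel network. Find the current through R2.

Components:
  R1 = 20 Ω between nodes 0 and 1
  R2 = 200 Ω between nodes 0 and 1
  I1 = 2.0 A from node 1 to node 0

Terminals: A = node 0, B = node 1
All resistors sit directly between nodes 0 and 1, so they are in parallel and share one voltage V; the full source current 2 A splits among them.
1/R_par = 1/20 + 1/200 = 0.055 S  =>  R_par = 18.18 Ω
V = I × R_par = 2 × 18.18 = 36.36 V
I_R2 = V/R2 = 36.36/200 = 0.1818 A

Final answer: 0.1818 A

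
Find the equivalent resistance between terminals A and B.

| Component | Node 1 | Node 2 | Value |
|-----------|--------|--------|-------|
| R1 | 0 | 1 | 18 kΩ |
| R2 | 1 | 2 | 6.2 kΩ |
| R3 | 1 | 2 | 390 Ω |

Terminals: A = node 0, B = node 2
Reduce the network between node 0 (A) and node 2 (B) by series/parallel combination:
  Rp1 = R2 ‖ R3 (parallel, both between nodes 1 and 2) = 1/(1/6200 + 1/390) = 366.9 Ω
  Rs1 = R1 + Rp1 (series, joined only at node 1) = 18000 + 366.9 = 18370 Ω
R_eq = 18.37 kΩ

Final answer: 18.37 kΩ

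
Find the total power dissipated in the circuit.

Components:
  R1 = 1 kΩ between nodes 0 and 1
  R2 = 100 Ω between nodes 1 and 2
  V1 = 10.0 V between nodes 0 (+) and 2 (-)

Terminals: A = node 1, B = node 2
Nodal analysis, taking node 2 as the 0 V reference.
Source V1 fixes V_0 = 10 V.
KCL at each unknown node (sum of currents leaving = 0; resistances in Ω):
  Node 1: (V_1 - 10)/1000 + (V_1 - 0)/100 = 0
Collecting terms: 0.011 × V_1 = 0.01  =>  V_1 = 0.9091 V
Power in each resistor, P = (ΔV)²/R:
  P_R1 = (10 - 0.9091)²/1000 = 0.08264 W
  P_R2 = (0.9091 - 0)²/100 = 0.008264 W
P_total = P_R1 + P_R2 = 0.09091 W

Final answer: 0.09091 W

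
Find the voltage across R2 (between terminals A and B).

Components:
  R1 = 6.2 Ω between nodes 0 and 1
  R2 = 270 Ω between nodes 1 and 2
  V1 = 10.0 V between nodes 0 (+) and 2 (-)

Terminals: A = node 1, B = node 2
R1 and R2 are in series across V1 (node 0 → node 1 → node 2), and the output A–B is taken across R2, so this is a voltage divider.
Series current: I = V1/(R1 + R2) = 10/(6.2 + 270) = 10/276.2 = 0.03621 A
V_R2 = I × R2 = V1 × R2/(R1 + R2) = 10 × 270/276.2 = 9.776 V

Final answer: 9.776 V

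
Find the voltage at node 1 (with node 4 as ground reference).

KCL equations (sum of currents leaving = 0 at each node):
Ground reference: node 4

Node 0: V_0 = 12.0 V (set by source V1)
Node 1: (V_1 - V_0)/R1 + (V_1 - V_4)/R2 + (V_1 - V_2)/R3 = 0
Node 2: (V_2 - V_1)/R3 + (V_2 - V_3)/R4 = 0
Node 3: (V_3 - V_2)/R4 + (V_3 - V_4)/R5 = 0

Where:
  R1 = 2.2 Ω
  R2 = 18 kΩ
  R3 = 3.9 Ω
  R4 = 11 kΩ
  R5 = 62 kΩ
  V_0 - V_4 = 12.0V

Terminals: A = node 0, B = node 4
Nodal analysis, taking node 4 as the 0 V reference.
Source V1 fixes V_0 = 12 V.
KCL at each unknown node (sum of currents leaving = 0; resistances in Ω):
  Node 1: (V_1 - 12)/2.2 + (V_1 - 0)/18000 + (V_1 - V_2)/3.9 = 0
  Node 2: (V_2 - V_1)/3.9 + (V_2 - V_3)/11000 = 0
  Node 3: (V_3 - V_2)/11000 + (V_3 - 0)/62000 = 0
Collecting terms (coefficients in siemens):
  0.711·V_1 - 0.2564·V_2 = 5.455
  0.2565·V_2 - 0.2564·V_1 - 0.00009091·V_3 = 0
  0.000107·V_3 - 0.00009091·V_2 = 0
Solving these 3 simultaneous equations (Gaussian elimination) gives:
  V_1 = 12 V, V_2 = 12 V, V_3 = 10.19 V
The requested potential is V_1 = 12 V.

Final answer: V_1 = 12 V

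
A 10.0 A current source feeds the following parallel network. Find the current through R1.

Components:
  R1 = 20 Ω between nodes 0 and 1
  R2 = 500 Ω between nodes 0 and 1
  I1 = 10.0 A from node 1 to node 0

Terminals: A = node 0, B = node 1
All resistors sit directly between nodes 0 and 1, so they are in parallel and share one voltage V; the full source current 10 A splits among them.
1/R_par = 1/20 + 1/500 = 0.052 S  =>  R_par = 19.23 Ω
V = I × R_par = 10 × 19.23 = 192.3 V
I_R1 = V/R1 = 192.3/20 = 9.615 A

Final answer: 9.615 A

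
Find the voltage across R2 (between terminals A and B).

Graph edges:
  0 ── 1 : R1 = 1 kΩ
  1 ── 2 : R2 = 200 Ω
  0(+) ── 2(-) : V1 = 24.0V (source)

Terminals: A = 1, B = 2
R1 and R2 are in series across V1 (node 0 → node 1 → node 2), and the output A–B is taken across R2, so this is a voltage divider.
Series current: I = V1/(R1 + R2) = 24/(1000 + 200) = 24/1200 = 0.02 A
V_R2 = I × R2 = V1 × R2/(R1 + R2) = 24 × 200/1200 = 4 V

Final answer: 4 V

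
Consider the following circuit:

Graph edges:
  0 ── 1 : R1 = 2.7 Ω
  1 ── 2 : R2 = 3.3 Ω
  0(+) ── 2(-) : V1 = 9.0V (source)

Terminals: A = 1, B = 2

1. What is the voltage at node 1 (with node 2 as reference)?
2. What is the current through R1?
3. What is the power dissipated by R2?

Nodal analysis, taking node 2 as the 0 V reference.
Source V1 fixes V_0 = 9 V.
KCL at each unknown node (sum of currents leaving = 0; resistances in Ω):
  Node 1: (V_1 - 9)/2.7 + (V_1 - 0)/3.3 = 0
Collecting terms: 0.6734 × V_1 = 3.333  =>  V_1 = 4.95 V
Part 1:
  Read off the nodal solution: V_1 = 4.95 V
Part 2:
  I_R1 = (V_0 - V_1)/R1 = (9 - 4.95)/2.7 = 1.5 A
  Magnitude: I_R1 = 1.5 A
Part 3:
  I_R2 = (V_1 - V_2)/R2 = (4.95 - 0)/3.3 = 1.5 A
  P_R2 = I_R2² × R2 = (1.5)² × 3.3 = 7.425 W

Final answers:
1. V_1 = 4.95 V
2. I_R1 = 1.5 A
3. P_R2 = 7.425 W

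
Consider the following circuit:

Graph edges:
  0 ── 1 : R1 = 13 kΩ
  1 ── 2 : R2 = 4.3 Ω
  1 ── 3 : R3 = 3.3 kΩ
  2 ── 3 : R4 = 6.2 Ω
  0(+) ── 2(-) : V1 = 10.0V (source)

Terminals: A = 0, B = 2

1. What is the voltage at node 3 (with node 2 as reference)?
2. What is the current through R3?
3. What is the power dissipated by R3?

Nodal analysis, taking node 2 as the 0 V reference.
Source V1 fixes V_0 = 10 V.
KCL at each unknown node (sum of currents leaving = 0; resistances in Ω):
  Node 1: (V_1 - 10)/13000 + (V_1 - 0)/4.3 + (V_1 - V_3)/3300 = 0
  Node 3: (V_3 - V_1)/3300 + (V_3 - 0)/6.2 = 0
Collecting terms (coefficients in siemens):
  0.2329·V_1 - 0.000303·V_3 = 0.0007692
  0.1616·V_3 - 0.000303·V_1 = 0
Determinant D = (0.2329)(0.1616) - (-0.000303)(-0.000303) = 0.03764
V_1 = [(0.0007692)(0.1616) - (-0.000303)(0)]/D = 0.003302 V
V_3 = [(0.2329)(0) - (0.0007692)(-0.000303)]/D = 0.000006193 V
Part 1:
  Read off the nodal solution: V_3 = 0.000006193 V
Part 2:
  I_R3 = (V_1 - V_3)/R3 = (0.003302 - 0.000006193)/3300 = 0.0000009988 A
  Magnitude: I_R3 = 0.0000009988 A
Part 3:
  I_R3 = (V_1 - V_3)/R3 = (0.003302 - 0.000006193)/3300 = 0.0000009988 A
  P_R3 = I_R3² × R3 = (0.0000009988)² × 3300 = 0.000000003292 W

Final answers:
1. V_3 = 6.193e-06 V
2. I_R3 = 9.988e-07 A
3. P_R3 = 3.292e-09 W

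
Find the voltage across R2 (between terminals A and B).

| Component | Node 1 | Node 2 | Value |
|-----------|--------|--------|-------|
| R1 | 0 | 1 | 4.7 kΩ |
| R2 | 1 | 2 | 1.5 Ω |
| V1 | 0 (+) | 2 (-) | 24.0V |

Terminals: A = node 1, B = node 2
R1 and R2 are in series across V1 (node 0 → node 1 → node 2), and the output A–B is taken across R2, so this is a voltage divider.
Series current: I = V1/(R1 + R2) = 24/(4700 + 1.5) = 24/4702 = 0.005105 A
V_R2 = I × R2 = V1 × R2/(R1 + R2) = 24 × 1.5/4702 = 0.007657 V

Final answer: 0.007657 V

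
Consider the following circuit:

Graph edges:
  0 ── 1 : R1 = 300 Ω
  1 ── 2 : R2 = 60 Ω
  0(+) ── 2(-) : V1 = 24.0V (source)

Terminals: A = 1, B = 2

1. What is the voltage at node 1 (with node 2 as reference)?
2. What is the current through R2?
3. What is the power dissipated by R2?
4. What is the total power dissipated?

Nodal analysis, taking node 2 as the 0 V reference.
Source V1 fixes V_0 = 24 V.
KCL at each unknown node (sum of currents leaving = 0; resistances in Ω):
  Node 1: (V_1 - 24)/300 + (V_1 - 0)/60 = 0
Collecting terms: 0.02 × V_1 = 0.08  =>  V_1 = 4 V
Part 1:
  Read off the nodal solution: V_1 = 4 V
Part 2:
  I_R2 = (V_1 - V_2)/R2 = (4 - 0)/60 = 0.06667 A
  Magnitude: I_R2 = 0.06667 A
Part 3:
  I_R2 = (V_1 - V_2)/R2 = (4 - 0)/60 = 0.06667 A
  P_R2 = I_R2² × R2 = (0.06667)² × 60 = 0.2667 W
Part 4:
  Power in each resistor, P = (ΔV)²/R:
    P_R1 = (24 - 4)²/300 = 1.333 W
    P_R2 = (4 - 0)²/60 = 0.2667 W
  P_total = P_R1 + P_R2 = 1.6 W

Final answers:
1. V_1 = 4 V
2. I_R2 = 0.06667 A
3. P_R2 = 0.2667 W
4. P_total = 1.6 W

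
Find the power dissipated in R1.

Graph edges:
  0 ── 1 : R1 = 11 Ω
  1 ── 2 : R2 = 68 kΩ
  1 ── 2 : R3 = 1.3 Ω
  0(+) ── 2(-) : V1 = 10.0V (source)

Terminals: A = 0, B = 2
Nodal analysis, taking node 2 as the 0 V reference.
Source V1 fixes V_0 = 10 V.
KCL at each unknown node (sum of currents leaving = 0; resistances in Ω):
  Node 1: (V_1 - 10)/11 + (V_1 - 0)/68000 + (V_1 - 0)/1.3 = 0
Collecting terms: 0.8602 × V_1 = 0.9091  =>  V_1 = 1.057 V
I_R1 = (V_0 - V_1)/R1 = (10 - 1.057)/11 = 0.813 A
P_R1 = I_R1² × R1 = (0.813)² × 11 = 7.271 W

Final answer: 7.271 W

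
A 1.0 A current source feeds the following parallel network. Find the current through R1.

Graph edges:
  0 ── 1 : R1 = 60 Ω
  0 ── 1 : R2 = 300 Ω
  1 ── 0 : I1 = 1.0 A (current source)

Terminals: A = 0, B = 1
All resistors sit directly between nodes 0 and 1, so they are in parallel and share one voltage V; the full source current 1 A splits among them.
1/R_par = 1/60 + 1/300 = 0.02 S  =>  R_par = 50 Ω
V = I × R_par = 1 × 50 = 50 V
I_R1 = V/R1 = 50/60 = 0.8333 A

Final answer: 0.8333 A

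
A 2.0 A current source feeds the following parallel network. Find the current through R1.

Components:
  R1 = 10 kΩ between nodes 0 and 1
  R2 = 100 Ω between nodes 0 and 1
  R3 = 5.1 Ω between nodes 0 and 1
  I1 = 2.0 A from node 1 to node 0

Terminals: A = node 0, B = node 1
All resistors sit directly between nodes 0 and 1, so they are in parallel and share one voltage V; the full source current 2 A splits among them.
1/R_par = 1/10000 + 1/100 + 1/5.1 = 0.2062 S  =>  R_par = 4.85 Ω
V = I × R_par = 2 × 4.85 = 9.7 V
I_R1 = V/R1 = 9.7/10000 = 0.00097 A

Final answer: 0.00097 A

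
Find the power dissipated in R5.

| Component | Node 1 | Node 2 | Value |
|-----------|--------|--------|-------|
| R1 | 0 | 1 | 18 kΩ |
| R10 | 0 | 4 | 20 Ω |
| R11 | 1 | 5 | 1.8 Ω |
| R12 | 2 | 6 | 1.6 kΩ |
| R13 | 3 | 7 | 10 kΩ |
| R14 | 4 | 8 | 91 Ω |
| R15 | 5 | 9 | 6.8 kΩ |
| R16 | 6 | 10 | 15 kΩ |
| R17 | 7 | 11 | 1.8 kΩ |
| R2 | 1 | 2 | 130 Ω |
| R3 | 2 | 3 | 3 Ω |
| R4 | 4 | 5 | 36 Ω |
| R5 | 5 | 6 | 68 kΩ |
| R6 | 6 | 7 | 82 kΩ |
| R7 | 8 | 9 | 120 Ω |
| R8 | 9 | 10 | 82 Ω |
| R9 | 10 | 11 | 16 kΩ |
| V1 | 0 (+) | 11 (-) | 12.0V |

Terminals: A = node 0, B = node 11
Nodal analysis, taking node 11 as the 0 V reference.
Source V1 fixes V_0 = 12 V.
KCL at each unknown node (sum of currents leaving = 0; resistances in Ω):
  Node 1: (V_1 - 12)/18000 + (V_1 - V_2)/130 + (V_1 - V_5)/1.8 = 0
  Node 2: (V_2 - V_1)/130 + (V_2 - V_3)/3 + (V_2 - V_6)/1600 = 0
  Node 3: (V_3 - V_2)/3 + (V_3 - V_7)/10000 = 0
  Node 4: (V_4 - V_5)/36 + (V_4 - 12)/20 + (V_4 - V_8)/91 = 0
  Node 5: (V_5 - V_4)/36 + (V_5 - V_6)/68000 + (V_5 - V_1)/1.8 + (V_5 - V_9)/6800 = 0
  Node 6: (V_6 - V_5)/68000 + (V_6 - V_7)/82000 + (V_6 - V_2)/1600 + (V_6 - V_10)/15000 = 0
  Node 7: (V_7 - V_6)/82000 + (V_7 - V_3)/10000 + (V_7 - 0)/1800 = 0
  Node 8: (V_8 - V_9)/120 + (V_8 - V_4)/91 = 0
  Node 9: (V_9 - V_8)/120 + (V_9 - V_10)/82 + (V_9 - V_5)/6800 = 0
  Node 10: (V_10 - V_9)/82 + (V_10 - 0)/16000 + (V_10 - V_6)/15000 = 0
Collecting terms (coefficients in siemens):
  0.5633·V_1 - 0.007692·V_2 - 0.5556·V_5 = 0.0006667
  0.3417·V_2 - 0.007692·V_1 - 0.3333·V_3 - 0.000625·V_6 = 0
  0.3334·V_3 - 0.3333·V_2 - 0.0001·V_7 = 0
  0.08877·V_4 - 0.02778·V_5 - 0.01099·V_8 = 0.6
  0.5835·V_5 - 0.5556·V_1 - 0.02778·V_4 - 0.00001471·V_6 - 0.0001471·V_9 = 0
  0.0007186·V_6 - 0.000625·V_2 - 0.00001471·V_5 - 0.0000122·V_7 - 0.00006667·V_10 = 0
  0.0006678·V_7 - 0.0001·V_3 - 0.0000122·V_6 = 0
  0.01932·V_8 - 0.01099·V_4 - 0.008333·V_9 = 0
  0.02068·V_9 - 0.0001471·V_5 - 0.008333·V_8 - 0.0122·V_10 = 0
  0.01232·V_10 - 0.00006667·V_6 - 0.0122·V_9 = 0
Solving these 10 simultaneous equations (Gaussian elimination) gives:
  V_1 = 11.92 V, V_2 = 11.78 V, V_3 = 11.78 V, V_4 = 11.96 V
  V_5 = 11.92 V, V_6 = 11.61 V, V_7 = 1.976 V, V_8 = 11.9 V
  V_9 = 11.81 V, V_10 = 11.75 V
I_R5 = (V_5 - V_6)/R5 = (11.92 - 11.61)/68000 = 0.000004549 A
P_R5 = I_R5² × R5 = (0.000004549)² × 68000 = 0.000001407 W

Final answer: 1.407e-06 W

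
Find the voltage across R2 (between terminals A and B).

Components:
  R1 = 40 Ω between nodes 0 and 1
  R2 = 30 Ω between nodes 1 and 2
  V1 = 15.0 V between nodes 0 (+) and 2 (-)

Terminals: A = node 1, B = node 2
R1 and R2 are in series across V1 (node 0 → node 1 → node 2), and the output A–B is taken across R2, so this is a voltage divider.
Series current: I = V1/(R1 + R2) = 15/(40 + 30) = 15/70 = 0.2143 A
V_R2 = I × R2 = V1 × R2/(R1 + R2) = 15 × 30/70 = 6.429 V

Final answer: 6.429 V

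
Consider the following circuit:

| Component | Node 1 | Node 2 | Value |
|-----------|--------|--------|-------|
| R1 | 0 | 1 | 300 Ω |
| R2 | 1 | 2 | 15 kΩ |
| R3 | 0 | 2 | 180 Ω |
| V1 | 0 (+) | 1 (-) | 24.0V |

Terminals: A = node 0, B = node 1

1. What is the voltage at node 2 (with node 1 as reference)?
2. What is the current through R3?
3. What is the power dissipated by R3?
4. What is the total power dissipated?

Nodal analysis, taking node 1 as the 0 V reference.
Source V1 fixes V_0 = 24 V.
KCL at each unknown node (sum of currents leaving = 0; resistances in Ω):
  Node 2: (V_2 - 0)/15000 + (V_2 - 24)/180 = 0
Collecting terms: 0.005622 × V_2 = 0.1333  =>  V_2 = 23.72 V
Part 1:
  Read off the nodal solution: V_2 = 23.72 V
Part 2:
  I_R3 = (V_0 - V_2)/R3 = (24 - 23.72)/180 = 0.001581 A
  Magnitude: I_R3 = 0.001581 A
Part 3:
  I_R3 = (V_0 - V_2)/R3 = (24 - 23.72)/180 = 0.001581 A
  P_R3 = I_R3² × R3 = (0.001581)² × 180 = 0.0004499 W
Part 4:
  Power in each resistor, P = (ΔV)²/R:
    P_R1 = (24 - 0)²/300 = 1.92 W
    P_R2 = (0 - 23.72)²/15000 = 0.03749 W
    P_R3 = (24 - 23.72)²/180 = 0.0004499 W
  P_total = P_R1 + P_R2 + P_R3 = 1.958 W

Final answers:
1. V_2 = 23.72 V
2. I_R3 = 0.001581 A
3. P_R3 = 0.0004499 W
4. P_total = 1.958 W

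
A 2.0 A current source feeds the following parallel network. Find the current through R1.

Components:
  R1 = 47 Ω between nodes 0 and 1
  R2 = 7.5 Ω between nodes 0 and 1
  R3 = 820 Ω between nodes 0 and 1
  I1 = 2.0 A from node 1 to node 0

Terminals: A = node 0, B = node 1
All resistors sit directly between nodes 0 and 1, so they are in parallel and share one voltage V; the full source current 2 A splits among them.
1/R_par = 1/47 + 1/7.5 + 1/820 = 0.1558 S  =>  R_par = 6.417 Ω
V = I × R_par = 2 × 6.417 = 12.83 V
I_R1 = V/R1 = 12.83/47 = 0.2731 A

Final answer: 0.2731 A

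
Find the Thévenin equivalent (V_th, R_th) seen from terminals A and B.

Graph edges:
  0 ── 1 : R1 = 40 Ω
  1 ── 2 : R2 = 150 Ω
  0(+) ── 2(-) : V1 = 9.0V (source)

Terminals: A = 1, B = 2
Step 1 — V_th is the open-circuit voltage V_A - V_B (nothing connected across the terminals).
Nodal analysis, taking node 2 as the 0 V reference.
Source V1 fixes V_0 = 9 V.
KCL at each unknown node (sum of currents leaving = 0; resistances in Ω):
  Node 1: (V_1 - 9)/40 + (V_1 - 0)/150 = 0
Collecting terms: 0.03167 × V_1 = 0.225  =>  V_1 = 7.105 V
V_th = V_1 - V_2 = 7.105 - 0 = 7.105 V
Step 2 — R_th: zero the source — replace V1 by a short circuit (node 2 merges into node 0) — and find the resistance seen between A (node 1) and B (node 0).
Reduce the network between node 1 (A) and node 0 (B) by series/parallel combination:
  Rp1 = R1 ‖ R2 (parallel, both between nodes 0 and 1) = 1/(1/40 + 1/150) = 31.58 Ω
R_th = 31.58 Ω

Final answer: V_th = 7.105 V, R_th = 31.58 Ω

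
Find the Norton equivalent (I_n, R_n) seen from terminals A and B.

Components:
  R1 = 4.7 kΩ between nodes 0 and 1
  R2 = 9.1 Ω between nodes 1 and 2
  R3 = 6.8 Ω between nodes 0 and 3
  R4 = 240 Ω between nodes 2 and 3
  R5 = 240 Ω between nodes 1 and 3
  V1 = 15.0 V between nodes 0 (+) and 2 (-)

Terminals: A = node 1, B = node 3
Find the Thévenin equivalent first; then I_n = V_th/R_th and R_n = R_th.
Step 1 — V_th is the open-circuit voltage V_A - V_B (nothing connected across the terminals).
Nodal analysis, taking node 2 as the 0 V reference.
Source V1 fixes V_0 = 15 V.
KCL at each unknown node (sum of currents leaving = 0; resistances in Ω):
  Node 1: (V_1 - 15)/4700 + (V_1 - 0)/9.1 + (V_1 - V_3)/240 = 0
  Node 3: (V_3 - 15)/6.8 + (V_3 - 0)/240 + (V_3 - V_1)/240 = 0
Collecting terms (coefficients in siemens):
  0.1143·V_1 - 0.004167·V_3 = 0.003191
  0.1554·V_3 - 0.004167·V_1 = 2.206
Determinant D = (0.1143)(0.1554) - (-0.004167)(-0.004167) = 0.01774
V_1 = [(0.003191)(0.1554) - (-0.004167)(2.206)]/D = 0.5461 V
V_3 = [(0.1143)(2.206) - (0.003191)(-0.004167)]/D = 14.21 V
V_th = V_1 - V_3 = 0.5461 - 14.21 = -13.66 V
Step 2 — R_th: zero the source — replace V1 by a short circuit (node 2 merges into node 0) — and find the resistance seen between A (node 1) and B (node 3).
Reduce the network between node 1 (A) and node 3 (B) by series/parallel combination:
  Rp1 = R1 ‖ R2 (parallel, both between nodes 0 and 1) = 1/(1/4700 + 1/9.1) = 9.082 Ω
  Rp2 = R3 ‖ R4 (parallel, both between nodes 0 and 3) = 1/(1/6.8 + 1/240) = 6.613 Ω
  Rs1 = Rp1 + Rp2 (series, joined only at node 0) = 9.082 + 6.613 = 15.7 Ω
  Rp3 = R5 ‖ Rs1 (parallel, both between nodes 1 and 3) = 1/(1/240 + 1/15.7) = 14.73 Ω
R_th = 14.73 Ω
I_n = V_th/R_th = -13.66/14.73 = -0.9275 A, and R_n = R_th = 14.73 Ω

Final answer: I_n = -0.9275 A, R_n = 14.73 Ω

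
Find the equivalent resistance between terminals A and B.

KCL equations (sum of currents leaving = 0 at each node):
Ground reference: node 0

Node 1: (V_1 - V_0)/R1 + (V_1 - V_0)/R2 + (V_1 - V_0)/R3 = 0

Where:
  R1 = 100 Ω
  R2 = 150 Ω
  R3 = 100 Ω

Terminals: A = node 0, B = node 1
Reduce the network between node 0 (A) and node 1 (B) by series/parallel combination:
  Rp1 = R1 ‖ R2 ‖ R3 (parallel, all between nodes 0 and 1) = 1/(1/100 + 1/150 + 1/100) = 37.5 Ω
R_eq = 37.5 Ω

Final answer: 37.5 Ω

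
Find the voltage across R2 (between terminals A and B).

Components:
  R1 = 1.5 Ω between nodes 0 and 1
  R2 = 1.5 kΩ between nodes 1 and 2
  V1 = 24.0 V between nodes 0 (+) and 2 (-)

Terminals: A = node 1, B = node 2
R1 and R2 are in series across V1 (node 0 → node 1 → node 2), and the output A–B is taken across R2, so this is a voltage divider.
Series current: I = V1/(R1 + R2) = 24/(1.5 + 1500) = 24/1502 = 0.01598 A
V_R2 = I × R2 = V1 × R2/(R1 + R2) = 24 × 1500/1502 = 23.98 V

Final answer: 23.98 V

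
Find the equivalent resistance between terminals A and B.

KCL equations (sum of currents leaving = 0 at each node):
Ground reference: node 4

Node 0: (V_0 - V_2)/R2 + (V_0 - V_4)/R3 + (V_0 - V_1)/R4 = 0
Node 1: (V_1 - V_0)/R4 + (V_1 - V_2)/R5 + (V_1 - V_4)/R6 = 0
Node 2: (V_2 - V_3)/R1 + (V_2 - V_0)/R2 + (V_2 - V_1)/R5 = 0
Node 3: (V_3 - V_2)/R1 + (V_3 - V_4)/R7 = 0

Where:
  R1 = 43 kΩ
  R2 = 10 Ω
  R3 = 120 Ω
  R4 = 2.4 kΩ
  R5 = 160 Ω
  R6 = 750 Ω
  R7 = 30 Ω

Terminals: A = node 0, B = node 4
The network is not a plain series/parallel combination. Inject a 1 A test current into terminal A (node 0) and return it from terminal B (node 4); then R_eq = V_A / (1 A).
Nodal analysis, taking node 4 as the 0 V reference.
Current source I_test pushes 1 A into node 0 and draws it out of node 4.
KCL at each unknown node (sum of currents leaving = 0; resistances in Ω):
  Node 0: (V_0 - V_2)/10 + (V_0 - 0)/120 + (V_0 - V_1)/2400 - 1 = 0
  Node 1: (V_1 - V_0)/2400 + (V_1 - V_2)/160 + (V_1 - 0)/750 = 0
  Node 2: (V_2 - V_0)/10 + (V_2 - V_1)/160 + (V_2 - V_3)/43000 = 0
  Node 3: (V_3 - V_2)/43000 + (V_3 - 0)/30 = 0
Collecting terms (coefficients in siemens):
  0.1087·V_0 - 0.0004167·V_1 - 0.1·V_2 = 1
  0.008·V_1 - 0.0004167·V_0 - 0.00625·V_2 = 0
  0.1063·V_2 - 0.1·V_0 - 0.00625·V_1 - 0.00002326·V_3 = 0
  0.03336·V_3 - 0.00002326·V_2 = 0
Solving these 4 simultaneous equations (Gaussian elimination) gives:
  V_0 = 105.7 V, V_1 = 87.26 V, V_2 = 104.6 V, V_3 = 0.07295 V
R_eq = V_0 / 1 A = 105.7 Ω

Final answer: 105.7 Ω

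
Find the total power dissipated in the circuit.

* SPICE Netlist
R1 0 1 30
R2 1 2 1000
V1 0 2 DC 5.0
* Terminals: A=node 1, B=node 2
Nodal analysis, taking node 2 as the 0 V reference.
Source V1 fixes V_0 = 5 V.
KCL at each unknown node (sum of currents leaving = 0; resistances in Ω):
  Node 1: (V_1 - 5)/30 + (V_1 - 0)/1000 = 0
Collecting terms: 0.03433 × V_1 = 0.1667  =>  V_1 = 4.854 V
Power in each resistor, P = (ΔV)²/R:
  P_R1 = (5 - 4.854)²/30 = 0.0007069 W
  P_R2 = (4.854 - 0)²/1000 = 0.02356 W
P_total = P_R1 + P_R2 = 0.02427 W

Final answer: 0.02427 W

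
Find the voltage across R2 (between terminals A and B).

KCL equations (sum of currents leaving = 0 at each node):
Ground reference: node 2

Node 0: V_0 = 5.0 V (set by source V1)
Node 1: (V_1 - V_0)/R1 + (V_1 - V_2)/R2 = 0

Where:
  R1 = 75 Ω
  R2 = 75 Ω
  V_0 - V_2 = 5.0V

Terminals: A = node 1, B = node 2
R1 and R2 are in series across V1 (node 0 → node 1 → node 2), and the output A–B is taken across R2, so this is a voltage divider.
Series current: I = V1/(R1 + R2) = 5/(75 + 75) = 5/150 = 0.03333 A
V_R2 = I × R2 = V1 × R2/(R1 + R2) = 5 × 75/150 = 2.5 V

Final answer: 2.5 V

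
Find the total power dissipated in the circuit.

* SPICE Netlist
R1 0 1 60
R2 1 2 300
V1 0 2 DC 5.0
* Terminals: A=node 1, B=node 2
Nodal analysis, taking node 2 as the 0 V reference.
Source V1 fixes V_0 = 5 V.
KCL at each unknown node (sum of currents leaving = 0; resistances in Ω):
  Node 1: (V_1 - 5)/60 + (V_1 - 0)/300 = 0
Collecting terms: 0.02 × V_1 = 0.08333  =>  V_1 = 4.167 V
Power in each resistor, P = (ΔV)²/R:
  P_R1 = (5 - 4.167)²/60 = 0.01157 W
  P_R2 = (4.167 - 0)²/300 = 0.05787 W
P_total = P_R1 + P_R2 = 0.06944 W

Final answer: 0.06944 W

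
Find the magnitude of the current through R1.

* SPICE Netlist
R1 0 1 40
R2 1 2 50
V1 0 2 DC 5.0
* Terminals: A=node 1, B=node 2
Nodal analysis, taking node 2 as the 0 V reference.
Source V1 fixes V_0 = 5 V.
KCL at each unknown node (sum of currents leaving = 0; resistances in Ω):
  Node 1: (V_1 - 5)/40 + (V_1 - 0)/50 = 0
Collecting terms: 0.045 × V_1 = 0.125  =>  V_1 = 2.778 V
I_R1 = (V_0 - V_1)/R1 = (5 - 2.778)/40 = 0.05556 A
|I_R1| = 0.05556 A

Final answer: |I_R1| = 0.05556 A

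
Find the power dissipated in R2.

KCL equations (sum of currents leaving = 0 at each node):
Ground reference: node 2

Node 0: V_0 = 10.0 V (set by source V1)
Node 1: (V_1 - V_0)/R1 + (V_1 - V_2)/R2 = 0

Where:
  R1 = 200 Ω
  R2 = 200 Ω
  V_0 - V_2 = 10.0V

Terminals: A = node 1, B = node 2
Nodal analysis, taking node 2 as the 0 V reference.
Source V1 fixes V_0 = 10 V.
KCL at each unknown node (sum of currents leaving = 0; resistances in Ω):
  Node 1: (V_1 - 10)/200 + (V_1 - 0)/200 = 0
Collecting terms: 0.01 × V_1 = 0.05  =>  V_1 = 5 V
I_R2 = (V_1 - V_2)/R2 = (5 - 0)/200 = 0.025 A
P_R2 = I_R2² × R2 = (0.025)² × 200 = 0.125 W

Final answer: 0.125 W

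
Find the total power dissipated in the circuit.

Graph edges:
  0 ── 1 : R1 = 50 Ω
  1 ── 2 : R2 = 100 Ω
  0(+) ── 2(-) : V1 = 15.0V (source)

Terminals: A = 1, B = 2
Nodal analysis, taking node 2 as the 0 V reference.
Source V1 fixes V_0 = 15 V.
KCL at each unknown node (sum of currents leaving = 0; resistances in Ω):
  Node 1: (V_1 - 15)/50 + (V_1 - 0)/100 = 0
Collecting terms: 0.03 × V_1 = 0.3  =>  V_1 = 10 V
Power in each resistor, P = (ΔV)²/R:
  P_R1 = (15 - 10)²/50 = 0.5 W
  P_R2 = (10 - 0)²/100 = 1 W
P_total = P_R1 + P_R2 = 1.5 W

Final answer: 1.5 W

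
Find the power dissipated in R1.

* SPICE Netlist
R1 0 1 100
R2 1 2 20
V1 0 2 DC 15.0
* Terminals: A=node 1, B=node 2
Nodal analysis, taking node 2 as the 0 V reference.
Source V1 fixes V_0 = 15 V.
KCL at each unknown node (sum of currents leaving = 0; resistances in Ω):
  Node 1: (V_1 - 15)/100 + (V_1 - 0)/20 = 0
Collecting terms: 0.06 × V_1 = 0.15  =>  V_1 = 2.5 V
I_R1 = (V_0 - V_1)/R1 = (15 - 2.5)/100 = 0.125 A
P_R1 = I_R1² × R1 = (0.125)² × 100 = 1.562 W

Final answer: 1.562 W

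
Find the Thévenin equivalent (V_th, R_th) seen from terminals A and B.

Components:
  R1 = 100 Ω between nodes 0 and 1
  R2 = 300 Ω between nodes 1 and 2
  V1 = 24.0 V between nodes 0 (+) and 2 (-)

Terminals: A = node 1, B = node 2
Step 1 — V_th is the open-circuit voltage V_A - V_B (nothing connected across the terminals).
Nodal analysis, taking node 2 as the 0 V reference.
Source V1 fixes V_0 = 24 V.
KCL at each unknown node (sum of currents leaving = 0; resistances in Ω):
  Node 1: (V_1 - 24)/100 + (V_1 - 0)/300 = 0
Collecting terms: 0.01333 × V_1 = 0.24  =>  V_1 = 18 V
V_th = V_1 - V_2 = 18 - 0 = 18 V
Step 2 — R_th: zero the source — replace V1 by a short circuit (node 2 merges into node 0) — and find the resistance seen between A (node 1) and B (node 0).
Reduce the network between node 1 (A) and node 0 (B) by series/parallel combination:
  Rp1 = R1 ‖ R2 (parallel, both between nodes 0 and 1) = 1/(1/100 + 1/300) = 75 Ω
R_th = 75 Ω

Final answer: V_th = 18 V, R_th = 75 Ω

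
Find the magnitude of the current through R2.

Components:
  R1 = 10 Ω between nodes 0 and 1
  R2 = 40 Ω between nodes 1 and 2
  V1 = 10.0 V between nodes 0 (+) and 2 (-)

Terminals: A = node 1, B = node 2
Nodal analysis, taking node 2 as the 0 V reference.
Source V1 fixes V_0 = 10 V.
KCL at each unknown node (sum of currents leaving = 0; resistances in Ω):
  Node 1: (V_1 - 10)/10 + (V_1 - 0)/40 = 0
Collecting terms: 0.125 × V_1 = 1  =>  V_1 = 8 V
I_R2 = (V_1 - V_2)/R2 = (8 - 0)/40 = 0.2 A
|I_R2| = 0.2 A

Final answer: |I_R2| = 0.2 A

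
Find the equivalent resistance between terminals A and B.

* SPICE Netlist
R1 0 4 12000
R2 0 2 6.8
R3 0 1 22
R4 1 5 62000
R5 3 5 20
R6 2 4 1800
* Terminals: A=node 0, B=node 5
Reduce the network between node 0 (A) and node 5 (B) by series/parallel combination:
  Rs1 = R3 + R4 (series, joined only at node 1) = 22 + 62000 = 62020 Ω
  Rs2 = R2 + R6 (series, joined only at node 2) = 6.8 + 1800 = 1807 Ω
  Rp1 = R1 ‖ Rs2 (parallel, both between nodes 0 and 4) = 1/(1/12000 + 1/1807) = 1570 Ω
  R5 touches the rest of the network only at node 5 (its other end, node 3, goes nowhere), so no current can flow through it — remove it.
  Rp1 touches the rest of the network only at node 0 (its other end, node 4, goes nowhere), so no current can flow through it — remove it.
R_eq = 62.02 kΩ

Final answer: 62.02 kΩ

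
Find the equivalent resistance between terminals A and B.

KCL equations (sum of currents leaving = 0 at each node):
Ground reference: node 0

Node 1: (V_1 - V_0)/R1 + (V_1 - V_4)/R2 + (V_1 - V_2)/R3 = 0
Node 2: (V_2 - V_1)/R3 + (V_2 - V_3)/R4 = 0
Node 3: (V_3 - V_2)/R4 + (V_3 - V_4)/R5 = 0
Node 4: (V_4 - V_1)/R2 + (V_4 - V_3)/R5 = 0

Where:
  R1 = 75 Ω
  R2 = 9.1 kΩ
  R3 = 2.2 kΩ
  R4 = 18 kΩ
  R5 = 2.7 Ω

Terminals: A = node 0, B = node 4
Reduce the network between node 0 (A) and node 4 (B) by series/parallel combination:
  Rs1 = R3 + R4 (series, joined only at node 2) = 2200 + 18000 = 20200 Ω
  Rs2 = R5 + Rs1 (series, joined only at node 3) = 2.7 + 20200 = 20200 Ω
  Rp1 = R2 ‖ Rs2 (parallel, both between nodes 1 and 4) = 1/(1/9100 + 1/20200) = 6274 Ω
  Rs3 = R1 + Rp1 (series, joined only at node 1) = 75 + 6274 = 6349 Ω
R_eq = 6.349 kΩ

Final answer: 6.349 kΩ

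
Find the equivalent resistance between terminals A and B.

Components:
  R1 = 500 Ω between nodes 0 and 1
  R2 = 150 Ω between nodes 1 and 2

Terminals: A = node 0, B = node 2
Reduce the network between node 0 (A) and node 2 (B) by series/parallel combination:
  Rs1 = R1 + R2 (series, joined only at node 1) = 500 + 150 = 650 Ω
R_eq = 650 Ω

Final answer: 650 Ω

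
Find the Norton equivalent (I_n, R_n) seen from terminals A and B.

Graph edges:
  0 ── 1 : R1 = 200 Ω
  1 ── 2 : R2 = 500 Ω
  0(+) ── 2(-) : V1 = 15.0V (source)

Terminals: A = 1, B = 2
Find the Thévenin equivalent first; then I_n = V_th/R_th and R_n = R_th.
Step 1 — V_th is the open-circuit voltage V_A - V_B (nothing connected across the terminals).
Nodal analysis, taking node 2 as the 0 V reference.
Source V1 fixes V_0 = 15 V.
KCL at each unknown node (sum of currents leaving = 0; resistances in Ω):
  Node 1: (V_1 - 15)/200 + (V_1 - 0)/500 = 0
Collecting terms: 0.007 × V_1 = 0.075  =>  V_1 = 10.71 V
V_th = V_1 - V_2 = 10.71 - 0 = 10.71 V
Step 2 — R_th: zero the source — replace V1 by a short circuit (node 2 merges into node 0) — and find the resistance seen between A (node 1) and B (node 0).
Reduce the network between node 1 (A) and node 0 (B) by series/parallel combination:
  Rp1 = R1 ‖ R2 (parallel, both between nodes 0 and 1) = 1/(1/200 + 1/500) = 142.9 Ω
R_th = 142.9 Ω
I_n = V_th/R_th = 10.71/142.9 = 0.075 A, and R_n = R_th = 142.9 Ω

Final answer: I_n = 0.075 A, R_n = 142.9 Ω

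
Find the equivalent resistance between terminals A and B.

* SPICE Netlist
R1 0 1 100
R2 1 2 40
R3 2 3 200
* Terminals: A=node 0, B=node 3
Reduce the network between node 0 (A) and node 3 (B) by series/parallel combination:
  Rs1 = R1 + R2 (series, joined only at node 1) = 100 + 40 = 140 Ω
  Rs2 = R3 + Rs1 (series, joined only at node 2) = 200 + 140 = 340 Ω
R_eq = 340 Ω

Final answer: 340 Ω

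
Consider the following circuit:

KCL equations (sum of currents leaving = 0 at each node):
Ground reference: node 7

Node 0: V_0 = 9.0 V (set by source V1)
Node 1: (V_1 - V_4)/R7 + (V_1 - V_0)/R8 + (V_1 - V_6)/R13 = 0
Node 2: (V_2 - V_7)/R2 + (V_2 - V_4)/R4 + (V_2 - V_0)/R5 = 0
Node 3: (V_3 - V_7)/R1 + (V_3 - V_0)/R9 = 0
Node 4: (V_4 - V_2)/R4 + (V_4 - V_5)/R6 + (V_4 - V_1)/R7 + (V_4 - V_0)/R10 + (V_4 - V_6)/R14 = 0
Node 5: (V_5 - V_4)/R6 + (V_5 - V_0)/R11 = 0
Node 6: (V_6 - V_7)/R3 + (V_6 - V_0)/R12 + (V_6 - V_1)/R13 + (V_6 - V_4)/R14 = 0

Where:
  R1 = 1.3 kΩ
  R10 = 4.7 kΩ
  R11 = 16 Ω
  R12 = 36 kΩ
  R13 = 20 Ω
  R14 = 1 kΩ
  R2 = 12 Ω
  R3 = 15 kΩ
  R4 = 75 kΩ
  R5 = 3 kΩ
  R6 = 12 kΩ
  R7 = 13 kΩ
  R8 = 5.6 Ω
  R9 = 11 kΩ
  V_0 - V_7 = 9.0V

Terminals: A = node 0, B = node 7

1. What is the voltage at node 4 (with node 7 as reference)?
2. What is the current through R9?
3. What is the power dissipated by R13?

Nodal analysis, taking node 7 as the 0 V reference.
Source V1 fixes V_0 = 9 V.
KCL at each unknown node (sum of currents leaving = 0; resistances in Ω):
  Node 1: (V_1 - V_4)/13000 + (V_1 - 9)/5.6 + (V_1 - V_6)/20 = 0
  Node 2: (V_2 - 0)/12 + (V_2 - V_4)/75000 + (V_2 - 9)/3000 = 0
  Node 3: (V_3 - 0)/1300 + (V_3 - 9)/11000 = 0
  Node 4: (V_4 - V_2)/75000 + (V_4 - V_5)/12000 + (V_4 - V_1)/13000 + (V_4 - 9)/4700 + (V_4 - V_6)/1000 = 0
  Node 5: (V_5 - V_4)/12000 + (V_5 - 9)/16 = 0
  Node 6: (V_6 - 0)/15000 + (V_6 - 9)/36000 + (V_6 - V_1)/20 + (V_6 - V_4)/1000 = 0
Collecting terms (coefficients in siemens):
  0.2286·V_1 - 0.00007692·V_4 - 0.05·V_6 = 1.607
  0.08368·V_2 - 0.00001333·V_4 = 0.003
  0.0008601·V_3 = 0.0008182
  0.001386·V_4 - 0.00007692·V_1 - 0.00001333·V_2 - 0.00008333·V_5 - 0.001·V_6 = 0.001915
  0.06258·V_5 - 0.00008333·V_4 = 0.5625
  0.05109·V_6 - 0.05·V_1 - 0.001·V_4 = 0.00025
Solving these 6 simultaneous equations (Gaussian elimination) gives:
  V_1 = 8.996 V, V_2 = 0.03727 V, V_3 = 0.9512 V, V_4 = 8.901 V
  V_5 = 9 V, V_6 = 8.983 V
Part 1:
  Read off the nodal solution: V_4 = 8.901 V
Part 2:
  I_R9 = (V_0 - V_3)/R9 = (9 - 0.9512)/11000 = 0.0007317 A
  Magnitude: I_R9 = 0.0007317 A
Part 3:
  I_R13 = (V_1 - V_6)/R13 = (8.996 - 8.983)/20 = 0.0006799 A
  P_R13 = I_R13² × R13 = (0.0006799)² × 20 = 0.000009246 W

Final answers:
1. V_4 = 8.901 V
2. I_R9 = 0.0007317 A
3. P_R13 = 9.246e-06 W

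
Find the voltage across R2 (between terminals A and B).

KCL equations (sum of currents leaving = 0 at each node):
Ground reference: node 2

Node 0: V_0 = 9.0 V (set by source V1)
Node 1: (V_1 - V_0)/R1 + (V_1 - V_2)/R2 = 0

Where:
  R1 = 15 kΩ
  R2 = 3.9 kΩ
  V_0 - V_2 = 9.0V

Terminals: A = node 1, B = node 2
R1 and R2 are in series across V1 (node 0 → node 1 → node 2), and the output A–B is taken across R2, so this is a voltage divider.
Series current: I = V1/(R1 + R2) = 9/(15000 + 3900) = 9/18900 = 0.0004762 A
V_R2 = I × R2 = V1 × R2/(R1 + R2) = 9 × 3900/18900 = 1.857 V

Final answer: 1.857 V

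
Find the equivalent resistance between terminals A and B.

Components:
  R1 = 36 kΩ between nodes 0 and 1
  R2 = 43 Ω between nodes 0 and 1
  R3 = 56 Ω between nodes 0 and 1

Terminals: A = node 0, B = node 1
Reduce the network between node 0 (A) and node 1 (B) by series/parallel combination:
  Rp1 = R1 ‖ R2 ‖ R3 (parallel, all between nodes 0 and 1) = 1/(1/36000 + 1/43 + 1/56) = 24.31 Ω
R_eq = 24.31 Ω

Final answer: 24.31 Ω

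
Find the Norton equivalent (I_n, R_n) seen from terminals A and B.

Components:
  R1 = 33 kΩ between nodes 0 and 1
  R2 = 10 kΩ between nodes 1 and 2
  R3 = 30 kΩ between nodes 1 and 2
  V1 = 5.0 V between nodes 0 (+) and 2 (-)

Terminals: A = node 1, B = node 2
Find the Thévenin equivalent first; then I_n = V_th/R_th and R_n = R_th.
Step 1 — V_th is the open-circuit voltage V_A - V_B (nothing connected across the terminals).
Nodal analysis, taking node 2 as the 0 V reference.
Source V1 fixes V_0 = 5 V.
KCL at each unknown node (sum of currents leaving = 0; resistances in Ω):
  Node 1: (V_1 - 5)/33000 + (V_1 - 0)/10000 + (V_1 - 0)/30000 = 0
Collecting terms: 0.0001636 × V_1 = 0.0001515  =>  V_1 = 0.9259 V
V_th = V_1 - V_2 = 0.9259 - 0 = 0.9259 V
Step 2 — R_th: zero the source — replace V1 by a short circuit (node 2 merges into node 0) — and find the resistance seen between A (node 1) and B (node 0).
Reduce the network between node 1 (A) and node 0 (B) by series/parallel combination:
  Rp1 = R1 ‖ R2 ‖ R3 (parallel, all between nodes 0 and 1) = 1/(1/33000 + 1/10000 + 1/30000) = 6111 Ω
R_th = 6.111 kΩ
I_n = V_th/R_th = 0.9259/6111 = 0.0001515 A, and R_n = R_th = 6.111 kΩ

Final answer: I_n = 0.0001515 A, R_n = 6.111 kΩ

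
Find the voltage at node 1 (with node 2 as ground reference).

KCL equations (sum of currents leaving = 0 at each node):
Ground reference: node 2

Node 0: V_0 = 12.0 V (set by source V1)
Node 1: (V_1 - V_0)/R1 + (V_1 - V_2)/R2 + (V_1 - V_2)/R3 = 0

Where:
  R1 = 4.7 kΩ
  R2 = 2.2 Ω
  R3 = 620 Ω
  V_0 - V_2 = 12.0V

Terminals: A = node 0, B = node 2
Nodal analysis, taking node 2 as the 0 V reference.
Source V1 fixes V_0 = 12 V.
KCL at each unknown node (sum of currents leaving = 0; resistances in Ω):
  Node 1: (V_1 - 12)/4700 + (V_1 - 0)/2.2 + (V_1 - 0)/620 = 0
Collecting terms: 0.4564 × V_1 = 0.002553  =>  V_1 = 0.005595 V
The requested potential is V_1 = 0.005595 V.

Final answer: V_1 = 0.005595 V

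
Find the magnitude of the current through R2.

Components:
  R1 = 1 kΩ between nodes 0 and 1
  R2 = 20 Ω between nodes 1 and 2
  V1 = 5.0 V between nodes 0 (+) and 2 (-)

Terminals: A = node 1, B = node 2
Nodal analysis, taking node 2 as the 0 V reference.
Source V1 fixes V_0 = 5 V.
KCL at each unknown node (sum of currents leaving = 0; resistances in Ω):
  Node 1: (V_1 - 5)/1000 + (V_1 - 0)/20 = 0
Collecting terms: 0.051 × V_1 = 0.005  =>  V_1 = 0.09804 V
I_R2 = (V_1 - V_2)/R2 = (0.09804 - 0)/20 = 0.004902 A
|I_R2| = 0.004902 A

Final answer: |I_R2| = 0.004902 A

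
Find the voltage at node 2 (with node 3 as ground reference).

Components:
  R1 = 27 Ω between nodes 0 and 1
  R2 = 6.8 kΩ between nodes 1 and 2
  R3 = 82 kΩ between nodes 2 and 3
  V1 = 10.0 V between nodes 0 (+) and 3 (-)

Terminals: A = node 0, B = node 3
Nodal analysis, taking node 3 as the 0 V reference.
Source V1 fixes V_0 = 10 V.
KCL at each unknown node (sum of currents leaving = 0; resistances in Ω):
  Node 1: (V_1 - 10)/27 + (V_1 - V_2)/6800 = 0
  Node 2: (V_2 - V_1)/6800 + (V_2 - 0)/82000 = 0
Collecting terms (coefficients in siemens):
  0.03718·V_1 - 0.0001471·V_2 = 0.3704
  0.0001593·V_2 - 0.0001471·V_1 = 0
Determinant D = (0.03718)(0.0001593) - (-0.0001471)(-0.0001471) = 0.0000059
V_1 = [(0.3704)(0.0001593) - (-0.0001471)(0)]/D = 9.997 V
V_2 = [(0.03718)(0) - (0.3704)(-0.0001471)]/D = 9.231 V
The requested potential is V_2 = 9.231 V.

Final answer: V_2 = 9.231 V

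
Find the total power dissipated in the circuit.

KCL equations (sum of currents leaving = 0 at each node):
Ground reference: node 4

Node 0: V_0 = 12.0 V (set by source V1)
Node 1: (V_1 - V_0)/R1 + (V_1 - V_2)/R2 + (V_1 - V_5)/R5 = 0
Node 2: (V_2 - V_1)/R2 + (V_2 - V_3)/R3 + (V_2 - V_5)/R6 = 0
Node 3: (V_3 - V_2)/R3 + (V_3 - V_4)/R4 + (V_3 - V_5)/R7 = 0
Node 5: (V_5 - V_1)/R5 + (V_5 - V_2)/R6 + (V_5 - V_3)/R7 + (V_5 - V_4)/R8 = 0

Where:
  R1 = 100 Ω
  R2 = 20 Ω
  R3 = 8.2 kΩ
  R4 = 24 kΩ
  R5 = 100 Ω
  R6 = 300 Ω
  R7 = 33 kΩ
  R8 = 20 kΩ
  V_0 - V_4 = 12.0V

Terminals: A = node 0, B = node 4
Nodal analysis, taking node 4 as the 0 V reference.
Source V1 fixes V_0 = 12 V.
KCL at each unknown node (sum of currents leaving = 0; resistances in Ω):
  Node 1: (V_1 - 12)/100 + (V_1 - V_2)/20 + (V_1 - V_5)/100 = 0
  Node 2: (V_2 - V_1)/20 + (V_2 - V_3)/8200 + (V_2 - V_5)/300 = 0
  Node 3: (V_3 - V_2)/8200 + (V_3 - 0)/24000 + (V_3 - V_5)/33000 = 0
  Node 5: (V_5 - V_1)/100 + (V_5 - V_2)/300 + (V_5 - V_3)/33000 + (V_5 - 0)/20000 = 0
Collecting terms (coefficients in siemens):
  0.07·V_1 - 0.05·V_2 - 0.01·V_5 = 0.12
  0.05346·V_2 - 0.05·V_1 - 0.000122·V_3 - 0.003333·V_5 = 0
  0.0001939·V_3 - 0.000122·V_2 - 0.0000303·V_5 = 0
  0.01341·V_5 - 0.01·V_1 - 0.003333·V_2 - 0.0000303·V_3 = 0
Solving these 4 simultaneous equations (Gaussian elimination) gives:
  V_1 = 11.9 V, V_2 = 11.89 V, V_3 = 9.331 V, V_5 = 11.85 V
Power in each resistor, P = (ΔV)²/R:
  P_R1 = (12 - 11.9)²/100 = 0.00009628 W
  P_R2 = (11.9 - 11.89)²/20 = 0.000004173 W
  P_R3 = (11.89 - 9.331)²/8200 = 0.0008005 W
  P_R4 = (9.331 - 0)²/24000 = 0.003628 W
  P_R5 = (11.9 - 11.85)²/100 = 0.0000275 W
  P_R6 = (11.89 - 11.85)²/300 = 0.000006252 W
  P_R7 = (9.331 - 11.85)²/33000 = 0.0001923 W
  P_R8 = (0 - 11.85)²/20000 = 0.00702 W
P_total = P_R1 + P_R2 + P_R3 + P_R4 + P_R5 + P_R6 + P_R7 + P_R8 = 0.01177 W

Final answer: 0.01177 W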